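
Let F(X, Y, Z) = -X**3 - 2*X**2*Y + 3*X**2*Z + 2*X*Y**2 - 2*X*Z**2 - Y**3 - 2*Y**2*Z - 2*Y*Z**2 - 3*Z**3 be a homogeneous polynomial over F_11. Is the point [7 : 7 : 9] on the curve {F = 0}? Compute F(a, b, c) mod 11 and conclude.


F(7,7,9) ≡ 8 (mod 11); P is NOT on the curve.

Evaluate F(7, 7, 9) term-by-term (mod 11).
  -X**3 ↦ -1·343·1·1 = -343
  -2*X**2*Y ↦ -2·49·7·1 = -686
  3*X**2*Z ↦ 3·49·1·9 = 1323
  2*X*Y**2 ↦ 2·7·49·1 = 686
  -2*X*Z**2 ↦ -2·7·1·81 = -1134
  -Y**3 ↦ -1·1·343·1 = -343
  -2*Y**2*Z ↦ -2·1·49·9 = -882
  -2*Y*Z**2 ↦ -2·1·7·81 = -1134
  -3*Z**3 ↦ -3·1·1·729 = -2187
Sum: F(7, 7, 9) = (-343) + (-686) + (1323) + (686) + (-1134) + (-343) + (-882) + (-1134) + (-2187) = -4700.
Reducing mod 11: -4700 ≡ 8 (mod 11).
Since F(a, b, c) ≡ 8 ≠ 0 (mod 11), P does NOT lie on the curve.


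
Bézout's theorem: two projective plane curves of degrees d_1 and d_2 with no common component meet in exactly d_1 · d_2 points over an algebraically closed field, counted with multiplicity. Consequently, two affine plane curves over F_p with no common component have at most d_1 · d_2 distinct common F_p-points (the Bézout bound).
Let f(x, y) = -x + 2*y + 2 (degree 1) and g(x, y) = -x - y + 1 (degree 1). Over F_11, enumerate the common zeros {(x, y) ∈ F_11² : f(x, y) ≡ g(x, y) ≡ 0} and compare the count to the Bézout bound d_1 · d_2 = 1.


Common zeros: {(5, 7)}; count = 1; Bézout bound = 1.

deg(f) = 1, deg(g) = 1, so Bézout bound = 1.
Scan x ∈ F_11. For each x, list the y ∈ F_11 with f(x, y) ≡ 0 and those with g(x, y) ≡ 0 (mod 11); the common zeros in that column are the intersection.
  x = 0: f ≡ 0 at y ∈ {10}; g ≡ 0 at y ∈ {1}; common: ∅.
  x = 1: f ≡ 0 at y ∈ {5}; g ≡ 0 at y ∈ {0}; common: ∅.
  x = 2: f ≡ 0 at y ∈ {0}; g ≡ 0 at y ∈ {10}; common: ∅.
  x = 3: f ≡ 0 at y ∈ {6}; g ≡ 0 at y ∈ {9}; common: ∅.
  x = 4: f ≡ 0 at y ∈ {1}; g ≡ 0 at y ∈ {8}; common: ∅.
  x = 5: f ≡ 0 at y ∈ {7}; g ≡ 0 at y ∈ {7}; common: {7}.
  x = 6: f ≡ 0 at y ∈ {2}; g ≡ 0 at y ∈ {6}; common: ∅.
  x = 7: f ≡ 0 at y ∈ {8}; g ≡ 0 at y ∈ {5}; common: ∅.
  x = 8: f ≡ 0 at y ∈ {3}; g ≡ 0 at y ∈ {4}; common: ∅.
  x = 9: f ≡ 0 at y ∈ {9}; g ≡ 0 at y ∈ {3}; common: ∅.
  x = 10: f ≡ 0 at y ∈ {4}; g ≡ 0 at y ∈ {2}; common: ∅.
Collecting: common zeros = {(5, 7)}, so the count is 1.
Comparison with the Bézout bound: 1 ≤ 1 = deg(f)·deg(g), as expected for curves with no common component (the bound is attained).


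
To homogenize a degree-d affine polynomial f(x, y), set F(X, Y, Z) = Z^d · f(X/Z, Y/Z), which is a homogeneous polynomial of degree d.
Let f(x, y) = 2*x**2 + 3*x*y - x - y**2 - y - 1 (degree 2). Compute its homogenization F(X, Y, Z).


F(X, Y, Z) = 2*X**2 + 3*X*Y - X*Z - Y**2 - Y*Z - Z**2

deg(f) = 2.
Substitute x = X/Z, y = Y/Z into f, then multiply by Z^2.
  monomial 2·x^2·y^0 ↦ 2·X^2·Y^0·Z^0.
  monomial 3·x^1·y^1 ↦ 3·X^1·Y^1·Z^0.
  monomial -1·x^1·y^0 ↦ -1·X^1·Y^0·Z^1.
  monomial -1·x^0·y^2 ↦ -1·X^0·Y^2·Z^0.
  monomial -1·x^0·y^1 ↦ -1·X^0·Y^1·Z^1.
  monomial -1·x^0·y^0 ↦ -1·X^0·Y^0·Z^2.
Collecting: F(X, Y, Z) = 2*X**2 + 3*X*Y - X*Z - Y**2 - Y*Z - Z**2.


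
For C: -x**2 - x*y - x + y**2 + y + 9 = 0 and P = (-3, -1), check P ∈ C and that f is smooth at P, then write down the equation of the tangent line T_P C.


Tangent line at P: 6*x + 2*y + 20 = 0.

Step 1: f(-3, -1) = 0, so P lies on C.
Step 2: partial derivatives
  f_x(x, y) = -2*x - y - 1, f_y(x, y) = -x + 2*y + 1.
  f_x(P) = 6, f_y(P) = 2 (gradient nonzero, so P is smooth).
Step 3: tangent line at P: 6·(x − -3) + 2·(y − -1) = 0.
Expanding: 6*x + 2*y + 20 = 0.


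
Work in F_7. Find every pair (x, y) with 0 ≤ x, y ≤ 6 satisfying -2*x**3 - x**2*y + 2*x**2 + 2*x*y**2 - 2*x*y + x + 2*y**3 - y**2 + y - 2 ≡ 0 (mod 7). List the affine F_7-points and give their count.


Affine F_7-points: {(0, 1), (1, 1), (1, 3), (1, 6), (2, 4), (2, 6), (3, 0), (3, 1)}; count = 8.

For each of the 49 pairs (x, y) ∈ F_7², evaluate f(x, y) mod 7. Record the zeros.
  x = 0: [0↦5, 1↦0, 2↦5, 3↦4, 4↦2, 5↦4, 6↦1]  zeros at y ∈ {1}
  x = 1: [0↦6, 1↦0, 2↦1, 3↦0, 4↦2, 5↦5, 6↦0]  zeros at y ∈ {1, 3, 6}
  x = 2: [0↦6, 1↦4, 2↦6, 3↦3, 4↦0, 5↦2, 6↦0]  zeros at y ∈ {4, 6}
  x = 3: [0↦0, 1↦0, 2↦1, 3↦1, 4↦5, 5↦4, 6↦3]  zeros at y ∈ {0, 1}
  x = 4: [0↦4, 1↦4, 2↦2, 3↦3, 4↦5, 5↦6, 6↦4]  zeros at y ∈ ∅
  x = 5: [0↦6, 1↦4, 2↦4, 3↦4, 4↦2, 5↦3, 6↦5]  zeros at y ∈ ∅
  x = 6: [0↦1, 1↦2, 2↦2, 3↦6, 4↦5, 5↦4, 6↦1]  zeros at y ∈ ∅
Collecting zeros: affine points = {(0, 1), (1, 1), (1, 3), (1, 6), (2, 4), (2, 6), (3, 0), (3, 1)}.
Total count |C(F_7)_aff| = 8.


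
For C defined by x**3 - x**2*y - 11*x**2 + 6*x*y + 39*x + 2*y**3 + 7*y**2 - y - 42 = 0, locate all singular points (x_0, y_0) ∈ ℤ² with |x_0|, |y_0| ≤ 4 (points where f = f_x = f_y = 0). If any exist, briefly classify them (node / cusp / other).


Singular points: {(3, -1)}; classification: node.

Compute partial derivatives:
  f_x = 3*x**2 - 2*x*y - 22*x + 6*y + 39.
  f_y = -x**2 + 6*x + 6*y**2 + 14*y - 1.
Scan x_0 ∈ {−4, ..., 4}. For each x_0, f_y(x_0, y) is a polynomial in y; find its integer roots y ∈ {−4, ..., 4}, then test f_x and f at those candidates.
  x = -4: f_y(-4, y) = 6*y**2 + 14*y - 41; no integer root y with |y| ≤ 4.
  x = -3: f_y(-3, y) = 6*y**2 + 14*y - 28; no integer root y with |y| ≤ 4.
  x = -2: f_y(-2, y) = 6*y**2 + 14*y - 17; no integer root y with |y| ≤ 4.
  x = -1: f_y(-1, y) = 6*y**2 + 14*y - 8; no integer root y with |y| ≤ 4.
  x = 0: f_y(0, y) = 6*y**2 + 14*y - 1; no integer root y with |y| ≤ 4.
  x = 1: f_y(1, y) = 6*y**2 + 14*y + 4; vanishes at y ∈ {-2}. (1, -2): f_x = 12 ≠ 0.
  x = 2: f_y(2, y) = 6*y**2 + 14*y + 7; no integer root y with |y| ≤ 4.
  x = 3: f_y(3, y) = 6*y**2 + 14*y + 8; vanishes at y ∈ {-1}. (3, -1): f_x = 0, f = 0 — SINGULAR.
  x = 4: f_y(4, y) = 6*y**2 + 14*y + 7; no integer root y with |y| ≤ 4.
Only singular point on the grid: (3, -1).
Classify: substitute x = 3 + u, y = -1 + v and expand: f = u**3 - u**2*v - u**2 + 2*v**3 + v**2.
No constant or linear terms (consistent with a singular point). Quadratic part: -u**2 + v**2. Cubic part: u**3 - u**2*v + 2*v**3.
The quadratic part v**2 - u**2 = (v − u)(v + u) splits into two distinct linear factors, so there are two distinct tangent lines y − -1 = ±(x − 3) — this is a node (ordinary double point).
Classification: node.


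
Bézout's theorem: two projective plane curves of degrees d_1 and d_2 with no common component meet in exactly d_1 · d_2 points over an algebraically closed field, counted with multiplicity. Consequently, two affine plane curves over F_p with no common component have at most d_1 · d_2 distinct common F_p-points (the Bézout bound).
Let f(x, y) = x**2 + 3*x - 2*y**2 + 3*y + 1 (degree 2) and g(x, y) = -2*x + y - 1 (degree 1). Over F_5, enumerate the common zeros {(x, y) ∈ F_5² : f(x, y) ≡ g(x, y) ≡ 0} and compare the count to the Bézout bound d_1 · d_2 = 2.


Common zeros: ∅; count = 0; Bézout bound = 2.

deg(f) = 2, deg(g) = 1, so Bézout bound = 2.
Scan x ∈ F_5. For each x, list the y ∈ F_5 with f(x, y) ≡ 0 and those with g(x, y) ≡ 0 (mod 5); the common zeros in that column are the intersection.
  x = 0: f ≡ 0 at y ∈ ∅; g ≡ 0 at y ∈ {1}; common: ∅.
  x = 1: f ≡ 0 at y ∈ {0, 4}; g ≡ 0 at y ∈ {3}; common: ∅.
  x = 2: f ≡ 0 at y ∈ ∅; g ≡ 0 at y ∈ {0}; common: ∅.
  x = 3: f ≡ 0 at y ∈ {1, 3}; g ≡ 0 at y ∈ {2}; common: ∅.
  x = 4: f ≡ 0 at y ∈ {1, 3}; g ≡ 0 at y ∈ {4}; common: ∅.
Collecting: common zeros = ∅, so the count is 0.
Comparison with the Bézout bound: 0 ≤ 2 = deg(f)·deg(g), as expected for curves with no common component (the affine F_5-count falls short of the bound because intersections may lie at infinity, over extension fields, or carry multiplicity).


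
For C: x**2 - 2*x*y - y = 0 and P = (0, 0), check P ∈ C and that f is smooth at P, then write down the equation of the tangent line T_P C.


Tangent line at P: -y = 0.

Step 1: f(0, 0) = 0, so P lies on C.
Step 2: partial derivatives
  f_x(x, y) = 2*x - 2*y, f_y(x, y) = -2*x - 1.
  f_x(P) = 0, f_y(P) = -1 (gradient nonzero, so P is smooth).
Step 3: tangent line at P: 0·(x − 0) + -1·(y − 0) = 0.
Expanding: -y = 0.


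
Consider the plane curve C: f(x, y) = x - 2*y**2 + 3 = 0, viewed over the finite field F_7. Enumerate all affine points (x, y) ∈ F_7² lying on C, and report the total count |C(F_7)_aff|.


Affine F_7-points: {(1, 3), (1, 4), (4, 0), (5, 2), (5, 5), (6, 1), (6, 6)}; count = 7.

For each of the 49 pairs (x, y) ∈ F_7², evaluate f(x, y) mod 7. Record the zeros.
  x = 0: [0↦3, 1↦1, 2↦2, 3↦6, 4↦6, 5↦2, 6↦1]  zeros at y ∈ ∅
  x = 1: [0↦4, 1↦2, 2↦3, 3↦0, 4↦0, 5↦3, 6↦2]  zeros at y ∈ {3, 4}
  x = 2: [0↦5, 1↦3, 2↦4, 3↦1, 4↦1, 5↦4, 6↦3]  zeros at y ∈ ∅
  x = 3: [0↦6, 1↦4, 2↦5, 3↦2, 4↦2, 5↦5, 6↦4]  zeros at y ∈ ∅
  x = 4: [0↦0, 1↦5, 2↦6, 3↦3, 4↦3, 5↦6, 6↦5]  zeros at y ∈ {0}
  x = 5: [0↦1, 1↦6, 2↦0, 3↦4, 4↦4, 5↦0, 6↦6]  zeros at y ∈ {2, 5}
  x = 6: [0↦2, 1↦0, 2↦1, 3↦5, 4↦5, 5↦1, 6↦0]  zeros at y ∈ {1, 6}
Collecting zeros: affine points = {(1, 3), (1, 4), (4, 0), (5, 2), (5, 5), (6, 1), (6, 6)}.
Total count |C(F_7)_aff| = 7.


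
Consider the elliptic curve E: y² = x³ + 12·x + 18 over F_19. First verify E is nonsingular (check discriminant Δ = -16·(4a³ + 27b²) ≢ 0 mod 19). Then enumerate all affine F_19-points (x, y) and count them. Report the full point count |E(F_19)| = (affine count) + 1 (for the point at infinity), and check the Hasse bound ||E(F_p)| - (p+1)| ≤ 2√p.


Affine points = {(3, 9), (3, 10), (4, 4), (4, 15), (9, 0), (10, 6), (10, 13), (12, 3), (12, 16), (14, 2), (14, 17), (15, 1), (15, 18), (17, 9), (17, 10), (18, 9), (18, 10)}; affine count = 17; |E(F_19)| = 18.

Discriminant check: Δ ∝ 4a³ + 27b² = 4·12³ + 27·18² = 4·1728 + 27·324 ≡ 4 (mod 19). Nonzero ⇒ E is nonsingular.
For each x ∈ F_19, compute rhs = x³ + 12·x + 18 mod 19, then count y ∈ F_19 with y² ≡ rhs.
  x = 0: rhs = 18, matching y values: none (0 points).
  x = 1: rhs = 12, matching y values: none (0 points).
  x = 2: rhs = 12, matching y values: none (0 points).
  x = 3: rhs = 5, matching y values: 9, 10 (2 points).
  x = 4: rhs = 16, matching y values: 4, 15 (2 points).
  x = 5: rhs = 13, matching y values: none (0 points).
  x = 6: rhs = 2, matching y values: none (0 points).
  x = 7: rhs = 8, matching y values: none (0 points).
  x = 8: rhs = 18, matching y values: none (0 points).
  x = 9: rhs = 0, matching y values: 0 (1 points).
  x = 10: rhs = 17, matching y values: 6, 13 (2 points).
  x = 11: rhs = 18, matching y values: none (0 points).
  x = 12: rhs = 9, matching y values: 3, 16 (2 points).
  x = 13: rhs = 15, matching y values: none (0 points).
  x = 14: rhs = 4, matching y values: 2, 17 (2 points).
  x = 15: rhs = 1, matching y values: 1, 18 (2 points).
  x = 16: rhs = 12, matching y values: none (0 points).
  x = 17: rhs = 5, matching y values: 9, 10 (2 points).
  x = 18: rhs = 5, matching y values: 9, 10 (2 points).
Total affine count: 17.
Full point count |E(F_19)| = 17 + 1 = 18.
Hasse bound: |18 − (19+1)| = |-2| = 2 ≤ 2√19 ≈ 8.7178 ✓.


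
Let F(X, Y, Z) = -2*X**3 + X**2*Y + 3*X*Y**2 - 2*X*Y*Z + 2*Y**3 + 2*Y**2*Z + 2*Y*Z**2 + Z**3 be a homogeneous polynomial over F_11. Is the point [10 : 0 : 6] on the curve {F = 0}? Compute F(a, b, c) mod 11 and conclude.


F(10,0,6) ≡ 9 (mod 11); P is NOT on the curve.

Evaluate F(10, 0, 6) term-by-term (mod 11).
  -2*X**3 ↦ -2·1000·1·1 = -2000
  X**2*Y ↦ 1·100·0·1 = 0
  3*X*Y**2 ↦ 3·10·0·1 = 0
  -2*X*Y*Z ↦ -2·10·0·6 = 0
  2*Y**3 ↦ 2·1·0·1 = 0
  2*Y**2*Z ↦ 2·1·0·6 = 0
  2*Y*Z**2 ↦ 2·1·0·36 = 0
  Z**3 ↦ 1·1·1·216 = 216
Sum: F(10, 0, 6) = (-2000) + (0) + (0) + (0) + (0) + (0) + (0) + (216) = -1784.
Reducing mod 11: -1784 ≡ 9 (mod 11).
Since F(a, b, c) ≡ 9 ≠ 0 (mod 11), P does NOT lie on the curve.


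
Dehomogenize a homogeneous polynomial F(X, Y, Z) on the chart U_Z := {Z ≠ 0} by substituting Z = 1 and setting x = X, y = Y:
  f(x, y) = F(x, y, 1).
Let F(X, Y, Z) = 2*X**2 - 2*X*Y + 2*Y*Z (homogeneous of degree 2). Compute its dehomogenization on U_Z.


f(x, y) = 2*x**2 - 2*x*y + 2*y

On U_Z we set Z = 1. Each monomial c·X^i·Y^j·Z^k in F becomes c·x^i·y^j·1^k = c·x^i·y^j.
Substituting Z = 1: F(X, Y, 1) = 2*x**2 - 2*x*y + 2*y.
Note: deg(f) ≤ deg(F) = 2; strict inequality happens when F is divisible by Z (lost terms).


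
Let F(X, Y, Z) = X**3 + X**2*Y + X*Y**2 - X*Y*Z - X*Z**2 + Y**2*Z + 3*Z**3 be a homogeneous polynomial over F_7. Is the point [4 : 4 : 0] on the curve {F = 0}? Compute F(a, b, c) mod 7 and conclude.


F(4,4,0) ≡ 3 (mod 7); P is NOT on the curve.

Evaluate F(4, 4, 0) term-by-term (mod 7).
  X**3 ↦ 1·64·1·1 = 64
  X**2*Y ↦ 1·16·4·1 = 64
  X*Y**2 ↦ 1·4·16·1 = 64
  -X*Y*Z ↦ -1·4·4·0 = 0
  -X*Z**2 ↦ -1·4·1·0 = 0
  Y**2*Z ↦ 1·1·16·0 = 0
  3*Z**3 ↦ 3·1·1·0 = 0
Sum: F(4, 4, 0) = (64) + (64) + (64) + (0) + (0) + (0) + (0) = 192.
Reducing mod 7: 192 ≡ 3 (mod 7).
Since F(a, b, c) ≡ 3 ≠ 0 (mod 7), P does NOT lie on the curve.


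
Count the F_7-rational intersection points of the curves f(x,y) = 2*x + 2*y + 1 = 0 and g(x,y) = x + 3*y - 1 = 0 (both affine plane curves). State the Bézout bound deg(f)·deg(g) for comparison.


Common zeros: {(4, 6)}; count = 1; Bézout bound = 1.

deg(f) = 1, deg(g) = 1, so Bézout bound = 1.
Scan x ∈ F_7. For each x, list the y ∈ F_7 with f(x, y) ≡ 0 and those with g(x, y) ≡ 0 (mod 7); the common zeros in that column are the intersection.
  x = 0: f ≡ 0 at y ∈ {3}; g ≡ 0 at y ∈ {5}; common: ∅.
  x = 1: f ≡ 0 at y ∈ {2}; g ≡ 0 at y ∈ {0}; common: ∅.
  x = 2: f ≡ 0 at y ∈ {1}; g ≡ 0 at y ∈ {2}; common: ∅.
  x = 3: f ≡ 0 at y ∈ {0}; g ≡ 0 at y ∈ {4}; common: ∅.
  x = 4: f ≡ 0 at y ∈ {6}; g ≡ 0 at y ∈ {6}; common: {6}.
  x = 5: f ≡ 0 at y ∈ {5}; g ≡ 0 at y ∈ {1}; common: ∅.
  x = 6: f ≡ 0 at y ∈ {4}; g ≡ 0 at y ∈ {3}; common: ∅.
Collecting: common zeros = {(4, 6)}, so the count is 1.
Comparison with the Bézout bound: 1 ≤ 1 = deg(f)·deg(g), as expected for curves with no common component (the bound is attained).


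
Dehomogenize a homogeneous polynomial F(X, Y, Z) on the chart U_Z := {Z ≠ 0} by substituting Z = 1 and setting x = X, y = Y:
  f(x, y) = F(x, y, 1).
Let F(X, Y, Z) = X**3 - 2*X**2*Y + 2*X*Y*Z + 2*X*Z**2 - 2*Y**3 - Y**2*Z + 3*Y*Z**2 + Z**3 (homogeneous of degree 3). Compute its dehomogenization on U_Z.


f(x, y) = x**3 - 2*x**2*y + 2*x*y + 2*x - 2*y**3 - y**2 + 3*y + 1

On U_Z we set Z = 1. Each monomial c·X^i·Y^j·Z^k in F becomes c·x^i·y^j·1^k = c·x^i·y^j.
Substituting Z = 1: F(X, Y, 1) = x**3 - 2*x**2*y + 2*x*y + 2*x - 2*y**3 - y**2 + 3*y + 1.
Note: deg(f) ≤ deg(F) = 3; strict inequality happens when F is divisible by Z (lost terms).


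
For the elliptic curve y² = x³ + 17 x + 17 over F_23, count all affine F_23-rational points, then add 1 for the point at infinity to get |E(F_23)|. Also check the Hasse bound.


Affine points = {(1, 9), (1, 14), (2, 6), (2, 17), (3, 7), (3, 16), (6, 6), (6, 17), (9, 5), (9, 18), (14, 3), (14, 20), (15, 6), (15, 17), (19, 0), (20, 10), (20, 13)}; affine count = 17; |E(F_23)| = 18.

Discriminant check: Δ ∝ 4a³ + 27b² = 4·17³ + 27·17² = 4·4913 + 27·289 ≡ 16 (mod 23). Nonzero ⇒ E is nonsingular.
For each x ∈ F_23, compute rhs = x³ + 17·x + 17 mod 23, then count y ∈ F_23 with y² ≡ rhs.
  x = 0: rhs = 17, matching y values: none (0 points).
  x = 1: rhs = 12, matching y values: 9, 14 (2 points).
  x = 2: rhs = 13, matching y values: 6, 17 (2 points).
  x = 3: rhs = 3, matching y values: 7, 16 (2 points).
  x = 4: rhs = 11, matching y values: none (0 points).
  x = 5: rhs = 20, matching y values: none (0 points).
  x = 6: rhs = 13, matching y values: 6, 17 (2 points).
  x = 7: rhs = 19, matching y values: none (0 points).
  x = 8: rhs = 21, matching y values: none (0 points).
  x = 9: rhs = 2, matching y values: 5, 18 (2 points).
  x = 10: rhs = 14, matching y values: none (0 points).
  x = 11: rhs = 17, matching y values: none (0 points).
  x = 12: rhs = 17, matching y values: none (0 points).
  x = 13: rhs = 20, matching y values: none (0 points).
  x = 14: rhs = 9, matching y values: 3, 20 (2 points).
  x = 15: rhs = 13, matching y values: 6, 17 (2 points).
  x = 16: rhs = 15, matching y values: none (0 points).
  x = 17: rhs = 21, matching y values: none (0 points).
  x = 18: rhs = 14, matching y values: none (0 points).
  x = 19: rhs = 0, matching y values: 0 (1 points).
  x = 20: rhs = 8, matching y values: 10, 13 (2 points).
  x = 21: rhs = 21, matching y values: none (0 points).
  x = 22: rhs = 22, matching y values: none (0 points).
Total affine count: 17.
Full point count |E(F_23)| = 17 + 1 = 18.
Hasse bound: |18 − (23+1)| = |-6| = 6 ≤ 2√23 ≈ 9.5917 ✓.


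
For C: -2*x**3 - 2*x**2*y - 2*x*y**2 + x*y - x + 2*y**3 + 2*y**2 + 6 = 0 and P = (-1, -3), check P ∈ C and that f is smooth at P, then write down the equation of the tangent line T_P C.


Tangent line at P: -40*x + 27*y + 41 = 0.

Step 1: f(-1, -3) = 0, so P lies on C.
Step 2: partial derivatives
  f_x(x, y) = -6*x**2 - 4*x*y - 2*y**2 + y - 1, f_y(x, y) = -2*x**2 - 4*x*y + x + 6*y**2 + 4*y.
  f_x(P) = -40, f_y(P) = 27 (gradient nonzero, so P is smooth).
Step 3: tangent line at P: -40·(x − -1) + 27·(y − -3) = 0.
Expanding: -40*x + 27*y + 41 = 0.


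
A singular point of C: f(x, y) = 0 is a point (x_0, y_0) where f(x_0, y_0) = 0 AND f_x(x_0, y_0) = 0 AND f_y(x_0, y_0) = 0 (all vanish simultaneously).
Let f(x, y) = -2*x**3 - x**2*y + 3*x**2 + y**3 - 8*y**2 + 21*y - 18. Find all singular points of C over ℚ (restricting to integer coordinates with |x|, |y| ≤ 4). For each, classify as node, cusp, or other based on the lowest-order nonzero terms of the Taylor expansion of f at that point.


Singular points: {(0, 3)}; classification: cusp.

Compute partial derivatives:
  f_x = -6*x**2 - 2*x*y + 6*x.
  f_y = -x**2 + 3*y**2 - 16*y + 21.
Scan x_0 ∈ {−4, ..., 4}. For each x_0, f_y(x_0, y) is a polynomial in y; find its integer roots y ∈ {−4, ..., 4}, then test f_x and f at those candidates.
  x = -4: f_y(-4, y) = 3*y**2 - 16*y + 5; no integer root y with |y| ≤ 4.
  x = -3: f_y(-3, y) = 3*y**2 - 16*y + 12; no integer root y with |y| ≤ 4.
  x = -2: f_y(-2, y) = 3*y**2 - 16*y + 17; no integer root y with |y| ≤ 4.
  x = -1: f_y(-1, y) = 3*y**2 - 16*y + 20; vanishes at y ∈ {2}. (-1, 2): f_x = -8 ≠ 0.
  x = 0: f_y(0, y) = 3*y**2 - 16*y + 21; vanishes at y ∈ {3}. (0, 3): f_x = 0, f = 0 — SINGULAR.
  x = 1: f_y(1, y) = 3*y**2 - 16*y + 20; vanishes at y ∈ {2}. (1, 2): f_x = -4 ≠ 0.
  x = 2: f_y(2, y) = 3*y**2 - 16*y + 17; no integer root y with |y| ≤ 4.
  x = 3: f_y(3, y) = 3*y**2 - 16*y + 12; no integer root y with |y| ≤ 4.
  x = 4: f_y(4, y) = 3*y**2 - 16*y + 5; no integer root y with |y| ≤ 4.
Only singular point on the grid: (0, 3).
Classify: substitute x = 0 + u, y = 3 + v and expand: f = -2*u**3 - u**2*v + v**3 + v**2.
No constant or linear terms (consistent with a singular point). Quadratic part: v**2. Cubic part: -2*u**3 - u**2*v + v**3.
The quadratic part v**2 is a perfect square, so there is a single (double) tangent line v = 0, i.e. y = 3. Restricting the cubic part to that line (v = 0) leaves -2*u**3 ≠ 0, so f is not divisible by v and the branch is v² ≈ 2*u**3 to lowest order — this is a cusp.
Classification: cusp.


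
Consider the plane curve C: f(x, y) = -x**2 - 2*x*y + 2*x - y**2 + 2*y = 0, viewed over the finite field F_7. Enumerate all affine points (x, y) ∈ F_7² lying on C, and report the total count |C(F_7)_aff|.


Affine F_7-points: {(0, 0), (0, 2), (1, 1), (1, 6), (2, 0), (2, 5), (3, 4), (3, 6), (4, 3), (4, 5), (5, 2), (5, 4), (6, 1), (6, 3)}; count = 14.

For each of the 49 pairs (x, y) ∈ F_7², evaluate f(x, y) mod 7. Record the zeros.
  x = 0: [0↦0, 1↦1, 2↦0, 3↦4, 4↦6, 5↦6, 6↦4]  zeros at y ∈ {0, 2}
  x = 1: [0↦1, 1↦0, 2↦4, 3↦6, 4↦6, 5↦4, 6↦0]  zeros at y ∈ {1, 6}
  x = 2: [0↦0, 1↦4, 2↦6, 3↦6, 4↦4, 5↦0, 6↦1]  zeros at y ∈ {0, 5}
  x = 3: [0↦4, 1↦6, 2↦6, 3↦4, 4↦0, 5↦1, 6↦0]  zeros at y ∈ {4, 6}
  x = 4: [0↦6, 1↦6, 2↦4, 3↦0, 4↦1, 5↦0, 6↦4]  zeros at y ∈ {3, 5}
  x = 5: [0↦6, 1↦4, 2↦0, 3↦1, 4↦0, 5↦4, 6↦6]  zeros at y ∈ {2, 4}
  x = 6: [0↦4, 1↦0, 2↦1, 3↦0, 4↦4, 5↦6, 6↦6]  zeros at y ∈ {1, 3}
Collecting zeros: affine points = {(0, 0), (0, 2), (1, 1), (1, 6), (2, 0), (2, 5), (3, 4), (3, 6), (4, 3), (4, 5), (5, 2), (5, 4), (6, 1), (6, 3)}.
Total count |C(F_7)_aff| = 14.


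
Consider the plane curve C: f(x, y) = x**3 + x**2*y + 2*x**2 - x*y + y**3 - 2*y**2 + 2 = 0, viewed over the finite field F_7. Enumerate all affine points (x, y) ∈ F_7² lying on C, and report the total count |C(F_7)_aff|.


Affine F_7-points: {(0, 5), (1, 3), (4, 0), (5, 1), (5, 2), (5, 6), (6, 2)}; count = 7.

For each of the 49 pairs (x, y) ∈ F_7², evaluate f(x, y) mod 7. Record the zeros.
  x = 0: [0↦2, 1↦1, 2↦2, 3↦4, 4↦6, 5↦0, 6↦6]  zeros at y ∈ {5}
  x = 1: [0↦5, 1↦4, 2↦5, 3↦0, 4↦2, 5↦3, 6↦2]  zeros at y ∈ {3}
  x = 2: [0↦4, 1↦5, 2↦1, 3↦5, 4↦2, 5↦5, 6↦6]  zeros at y ∈ ∅
  x = 3: [0↦5, 1↦3, 2↦3, 3↦4, 4↦5, 5↦5, 6↦3]  zeros at y ∈ ∅
  x = 4: [0↦0, 1↦4, 2↦3, 3↦3, 4↦3, 5↦2, 6↦6]  zeros at y ∈ {0}
  x = 5: [0↦2, 1↦0, 2↦0, 3↦1, 4↦2, 5↦2, 6↦0]  zeros at y ∈ {1, 2, 6}
  x = 6: [0↦3, 1↦4, 2↦0, 3↦4, 4↦1, 5↦4, 6↦5]  zeros at y ∈ {2}
Collecting zeros: affine points = {(0, 5), (1, 3), (4, 0), (5, 1), (5, 2), (5, 6), (6, 2)}.
Total count |C(F_7)_aff| = 7.


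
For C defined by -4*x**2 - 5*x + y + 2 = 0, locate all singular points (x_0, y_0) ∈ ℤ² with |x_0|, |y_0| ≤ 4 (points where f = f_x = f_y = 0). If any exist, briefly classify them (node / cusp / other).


No singular points in the scanned grid; C is smooth there.

Compute partial derivatives:
  f_x = -8*x - 5.
  f_y = 1.
f_y = 1 is a nonzero constant, so f_y never vanishes: no point (x, y) can satisfy f = f_x = f_y = 0. In particular no (x, y) ∈ {−4, ..., 4}² is singular; the curve is smooth.


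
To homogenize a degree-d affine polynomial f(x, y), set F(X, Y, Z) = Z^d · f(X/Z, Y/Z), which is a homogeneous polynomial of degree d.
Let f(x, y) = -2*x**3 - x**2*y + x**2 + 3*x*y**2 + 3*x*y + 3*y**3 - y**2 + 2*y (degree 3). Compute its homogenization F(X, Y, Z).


F(X, Y, Z) = -2*X**3 - X**2*Y + X**2*Z + 3*X*Y**2 + 3*X*Y*Z + 3*Y**3 - Y**2*Z + 2*Y*Z**2

deg(f) = 3.
Substitute x = X/Z, y = Y/Z into f, then multiply by Z^3.
  monomial -2·x^3·y^0 ↦ -2·X^3·Y^0·Z^0.
  monomial -1·x^2·y^1 ↦ -1·X^2·Y^1·Z^0.
  monomial 1·x^2·y^0 ↦ 1·X^2·Y^0·Z^1.
  monomial 3·x^1·y^2 ↦ 3·X^1·Y^2·Z^0.
  monomial 3·x^1·y^1 ↦ 3·X^1·Y^1·Z^1.
  monomial 3·x^0·y^3 ↦ 3·X^0·Y^3·Z^0.
  monomial -1·x^0·y^2 ↦ -1·X^0·Y^2·Z^1.
  monomial 2·x^0·y^1 ↦ 2·X^0·Y^1·Z^2.
Collecting: F(X, Y, Z) = -2*X**3 - X**2*Y + X**2*Z + 3*X*Y**2 + 3*X*Y*Z + 3*Y**3 - Y**2*Z + 2*Y*Z**2.


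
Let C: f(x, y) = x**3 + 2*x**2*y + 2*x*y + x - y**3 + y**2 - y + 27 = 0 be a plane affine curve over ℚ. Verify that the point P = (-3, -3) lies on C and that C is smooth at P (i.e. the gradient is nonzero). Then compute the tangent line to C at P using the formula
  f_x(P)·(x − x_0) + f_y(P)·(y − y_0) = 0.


Tangent line at P: 58*x - 22*y + 108 = 0.

Step 1: f(-3, -3) = 0, so P lies on C.
Step 2: partial derivatives
  f_x(x, y) = 3*x**2 + 4*x*y + 2*y + 1, f_y(x, y) = 2*x**2 + 2*x - 3*y**2 + 2*y - 1.
  f_x(P) = 58, f_y(P) = -22 (gradient nonzero, so P is smooth).
Step 3: tangent line at P: 58·(x − -3) + -22·(y − -3) = 0.
Expanding: 58*x - 22*y + 108 = 0.


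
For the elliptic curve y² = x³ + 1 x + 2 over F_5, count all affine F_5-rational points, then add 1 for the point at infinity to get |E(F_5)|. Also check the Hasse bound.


Affine points = {(1, 2), (1, 3), (4, 0)}; affine count = 3; |E(F_5)| = 4.

Discriminant check: Δ ∝ 4a³ + 27b² = 4·1³ + 27·2² = 4·1 + 27·4 ≡ 2 (mod 5). Nonzero ⇒ E is nonsingular.
For each x ∈ F_5, compute rhs = x³ + 1·x + 2 mod 5, then count y ∈ F_5 with y² ≡ rhs.
  x = 0: rhs = 2, matching y values: none (0 points).
  x = 1: rhs = 4, matching y values: 2, 3 (2 points).
  x = 2: rhs = 2, matching y values: none (0 points).
  x = 3: rhs = 2, matching y values: none (0 points).
  x = 4: rhs = 0, matching y values: 0 (1 points).
Total affine count: 3.
Full point count |E(F_5)| = 3 + 1 = 4.
Hasse bound: |4 − (5+1)| = |-2| = 2 ≤ 2√5 ≈ 4.4721 ✓.


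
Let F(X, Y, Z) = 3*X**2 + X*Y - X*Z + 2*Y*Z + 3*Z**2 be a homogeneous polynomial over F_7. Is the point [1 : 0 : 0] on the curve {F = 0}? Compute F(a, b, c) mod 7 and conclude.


F(1,0,0) ≡ 3 (mod 7); P is NOT on the curve.

Evaluate F(1, 0, 0) term-by-term (mod 7).
  3*X**2 ↦ 3·1·1·1 = 3
  X*Y ↦ 1·1·0·1 = 0
  -X*Z ↦ -1·1·1·0 = 0
  2*Y*Z ↦ 2·1·0·0 = 0
  3*Z**2 ↦ 3·1·1·0 = 0
Sum: F(1, 0, 0) = (3) + (0) + (0) + (0) + (0) = 3.
Reducing mod 7: 3 ≡ 3 (mod 7).
Since F(a, b, c) ≡ 3 ≠ 0 (mod 7), P does NOT lie on the curve.


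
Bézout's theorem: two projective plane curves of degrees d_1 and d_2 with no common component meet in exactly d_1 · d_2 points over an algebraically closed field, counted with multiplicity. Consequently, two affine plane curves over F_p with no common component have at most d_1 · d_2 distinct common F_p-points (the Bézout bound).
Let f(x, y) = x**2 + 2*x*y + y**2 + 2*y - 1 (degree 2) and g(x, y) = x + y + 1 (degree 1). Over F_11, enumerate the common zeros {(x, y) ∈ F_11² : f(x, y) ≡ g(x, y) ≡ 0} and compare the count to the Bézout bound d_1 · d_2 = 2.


Common zeros: {(10, 0)}; count = 1; Bézout bound = 2.

deg(f) = 2, deg(g) = 1, so Bézout bound = 2.
Scan x ∈ F_11. For each x, list the y ∈ F_11 with f(x, y) ≡ 0 and those with g(x, y) ≡ 0 (mod 11); the common zeros in that column are the intersection.
  x = 0: f ≡ 0 at y ∈ ∅; g ≡ 0 at y ∈ {10}; common: ∅.
  x = 1: f ≡ 0 at y ∈ {0, 7}; g ≡ 0 at y ∈ {9}; common: ∅.
  x = 2: f ≡ 0 at y ∈ ∅; g ≡ 0 at y ∈ {8}; common: ∅.
  x = 3: f ≡ 0 at y ∈ ∅; g ≡ 0 at y ∈ {7}; common: ∅.
  x = 4: f ≡ 0 at y ∈ ∅; g ≡ 0 at y ∈ {6}; common: ∅.
  x = 5: f ≡ 0 at y ∈ {4, 6}; g ≡ 0 at y ∈ {5}; common: ∅.
  x = 6: f ≡ 0 at y ∈ {9, 10}; g ≡ 0 at y ∈ {4}; common: ∅.
  x = 7: f ≡ 0 at y ∈ {7, 10}; g ≡ 0 at y ∈ {3}; common: ∅.
  x = 8: f ≡ 0 at y ∈ ∅; g ≡ 0 at y ∈ {2}; common: ∅.
  x = 9: f ≡ 0 at y ∈ {4, 9}; g ≡ 0 at y ∈ {1}; common: ∅.
  x = 10: f ≡ 0 at y ∈ {0}; g ≡ 0 at y ∈ {0}; common: {0}.
Collecting: common zeros = {(10, 0)}, so the count is 1.
Comparison with the Bézout bound: 1 ≤ 2 = deg(f)·deg(g), as expected for curves with no common component (the affine F_11-count falls short of the bound because intersections may lie at infinity, over extension fields, or carry multiplicity).


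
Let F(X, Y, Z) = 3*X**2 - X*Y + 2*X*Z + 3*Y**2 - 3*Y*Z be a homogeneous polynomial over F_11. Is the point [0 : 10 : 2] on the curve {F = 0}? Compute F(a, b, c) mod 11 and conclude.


F(0,10,2) ≡ 9 (mod 11); P is NOT on the curve.

Evaluate F(0, 10, 2) term-by-term (mod 11).
  3*X**2 ↦ 3·0·1·1 = 0
  -X*Y ↦ -1·0·10·1 = 0
  2*X*Z ↦ 2·0·1·2 = 0
  3*Y**2 ↦ 3·1·100·1 = 300
  -3*Y*Z ↦ -3·1·10·2 = -60
Sum: F(0, 10, 2) = (0) + (0) + (0) + (300) + (-60) = 240.
Reducing mod 11: 240 ≡ 9 (mod 11).
Since F(a, b, c) ≡ 9 ≠ 0 (mod 11), P does NOT lie on the curve.


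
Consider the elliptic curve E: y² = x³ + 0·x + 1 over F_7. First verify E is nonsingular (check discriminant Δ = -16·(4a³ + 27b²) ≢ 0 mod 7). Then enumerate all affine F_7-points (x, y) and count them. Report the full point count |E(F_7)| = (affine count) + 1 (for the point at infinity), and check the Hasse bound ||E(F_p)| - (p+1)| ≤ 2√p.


Affine points = {(0, 1), (0, 6), (1, 3), (1, 4), (2, 3), (2, 4), (3, 0), (4, 3), (4, 4), (5, 0), (6, 0)}; affine count = 11; |E(F_7)| = 12.

Discriminant check: Δ ∝ 4a³ + 27b² = 4·0³ + 27·1² = 4·0 + 27·1 ≡ 6 (mod 7). Nonzero ⇒ E is nonsingular.
For each x ∈ F_7, compute rhs = x³ + 0·x + 1 mod 7, then count y ∈ F_7 with y² ≡ rhs.
  x = 0: rhs = 1, matching y values: 1, 6 (2 points).
  x = 1: rhs = 2, matching y values: 3, 4 (2 points).
  x = 2: rhs = 2, matching y values: 3, 4 (2 points).
  x = 3: rhs = 0, matching y values: 0 (1 points).
  x = 4: rhs = 2, matching y values: 3, 4 (2 points).
  x = 5: rhs = 0, matching y values: 0 (1 points).
  x = 6: rhs = 0, matching y values: 0 (1 points).
Total affine count: 11.
Full point count |E(F_7)| = 11 + 1 = 12.
Hasse bound: |12 − (7+1)| = |4| = 4 ≤ 2√7 ≈ 5.2915 ✓.


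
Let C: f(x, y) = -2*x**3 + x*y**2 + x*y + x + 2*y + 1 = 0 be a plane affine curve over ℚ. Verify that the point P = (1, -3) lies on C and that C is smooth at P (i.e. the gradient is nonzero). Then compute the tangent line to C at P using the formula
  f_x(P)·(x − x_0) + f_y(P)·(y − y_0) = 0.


Tangent line at P: x - 3*y - 10 = 0.

Step 1: f(1, -3) = 0, so P lies on C.
Step 2: partial derivatives
  f_x(x, y) = -6*x**2 + y**2 + y + 1, f_y(x, y) = 2*x*y + x + 2.
  f_x(P) = 1, f_y(P) = -3 (gradient nonzero, so P is smooth).
Step 3: tangent line at P: 1·(x − 1) + -3·(y − -3) = 0.
Expanding: x - 3*y - 10 = 0.


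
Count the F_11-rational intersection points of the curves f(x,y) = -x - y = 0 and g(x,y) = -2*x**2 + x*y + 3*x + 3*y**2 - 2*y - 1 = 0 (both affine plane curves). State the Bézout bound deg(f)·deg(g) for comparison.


Common zeros: {(9, 2)}; count = 1; Bézout bound = 2.

deg(f) = 1, deg(g) = 2, so Bézout bound = 2.
Scan x ∈ F_11. For each x, list the y ∈ F_11 with f(x, y) ≡ 0 and those with g(x, y) ≡ 0 (mod 11); the common zeros in that column are the intersection.
  x = 0: f ≡ 0 at y ∈ {0}; g ≡ 0 at y ∈ {1, 7}; common: ∅.
  x = 1: f ≡ 0 at y ∈ {10}; g ≡ 0 at y ∈ {0, 4}; common: ∅.
  x = 2: f ≡ 0 at y ∈ {9}; g ≡ 0 at y ∈ {1, 10}; common: ∅.
  x = 3: f ≡ 0 at y ∈ {8}; g ≡ 0 at y ∈ {9}; common: ∅.
  x = 4: f ≡ 0 at y ∈ {7}; g ≡ 0 at y ∈ {6, 8}; common: ∅.
  x = 5: f ≡ 0 at y ∈ {6}; g ≡ 0 at y ∈ {3, 7}; common: ∅.
  x = 6: f ≡ 0 at y ∈ {5}; g ≡ 0 at y ∈ {0, 6}; common: ∅.
  x = 7: f ≡ 0 at y ∈ {4}; g ≡ 0 at y ∈ {5, 8}; common: ∅.
  x = 8: f ≡ 0 at y ∈ {3}; g ≡ 0 at y ∈ {4, 5}; common: ∅.
  x = 9: f ≡ 0 at y ∈ {2}; g ≡ 0 at y ∈ {2, 3}; common: {2}.
  x = 10: f ≡ 0 at y ∈ {1}; g ≡ 0 at y ∈ {2, 10}; common: ∅.
Collecting: common zeros = {(9, 2)}, so the count is 1.
Comparison with the Bézout bound: 1 ≤ 2 = deg(f)·deg(g), as expected for curves with no common component (the affine F_11-count falls short of the bound because intersections may lie at infinity, over extension fields, or carry multiplicity).


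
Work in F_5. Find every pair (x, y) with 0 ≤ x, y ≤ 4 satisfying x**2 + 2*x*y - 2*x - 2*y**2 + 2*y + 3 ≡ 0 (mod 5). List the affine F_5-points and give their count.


Affine F_5-points: {(2, 4)}; count = 1.

For each of the 25 pairs (x, y) ∈ F_5², evaluate f(x, y) mod 5. Record the zeros.
  x = 0: [0↦3, 1↦3, 2↦4, 3↦1, 4↦4]  zeros at y ∈ ∅
  x = 1: [0↦2, 1↦4, 2↦2, 3↦1, 4↦1]  zeros at y ∈ ∅
  x = 2: [0↦3, 1↦2, 2↦2, 3↦3, 4↦0]  zeros at y ∈ {4}
  x = 3: [0↦1, 1↦2, 2↦4, 3↦2, 4↦1]  zeros at y ∈ ∅
  x = 4: [0↦1, 1↦4, 2↦3, 3↦3, 4↦4]  zeros at y ∈ ∅
Collecting zeros: affine points = {(2, 4)}.
Total count |C(F_5)_aff| = 1.


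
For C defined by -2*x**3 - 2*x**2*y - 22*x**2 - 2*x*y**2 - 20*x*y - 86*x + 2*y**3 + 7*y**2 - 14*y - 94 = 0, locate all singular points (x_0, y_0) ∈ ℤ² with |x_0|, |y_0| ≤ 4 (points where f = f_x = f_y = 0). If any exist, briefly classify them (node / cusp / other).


Singular points: {(-3, -2)}; classification: cusp.

Compute partial derivatives:
  f_x = -6*x**2 - 4*x*y - 44*x - 2*y**2 - 20*y - 86.
  f_y = -2*x**2 - 4*x*y - 20*x + 6*y**2 + 14*y - 14.
Scan x_0 ∈ {−4, ..., 4}. For each x_0, f_y(x_0, y) is a polynomial in y; find its integer roots y ∈ {−4, ..., 4}, then test f_x and f at those candidates.
  x = -4: f_y(-4, y) = 6*y**2 + 30*y + 34; no integer root y with |y| ≤ 4.
  x = -3: f_y(-3, y) = 6*y**2 + 26*y + 28; vanishes at y ∈ {-2}. (-3, -2): f_x = 0, f = 0 — SINGULAR.
  x = -2: f_y(-2, y) = 6*y**2 + 22*y + 18; no integer root y with |y| ≤ 4.
  x = -1: f_y(-1, y) = 6*y**2 + 18*y + 4; no integer root y with |y| ≤ 4.
  x = 0: f_y(0, y) = 6*y**2 + 14*y - 14; no integer root y with |y| ≤ 4.
  x = 1: f_y(1, y) = 6*y**2 + 10*y - 36; no integer root y with |y| ≤ 4.
  x = 2: f_y(2, y) = 6*y**2 + 6*y - 62; no integer root y with |y| ≤ 4.
  x = 3: f_y(3, y) = 6*y**2 + 2*y - 92; no integer root y with |y| ≤ 4.
  x = 4: f_y(4, y) = 6*y**2 - 2*y - 126; no integer root y with |y| ≤ 4.
Only singular point on the grid: (-3, -2).
Classify: substitute x = -3 + u, y = -2 + v and expand: f = -2*u**3 - 2*u**2*v - 2*u*v**2 + 2*v**3 + v**2.
No constant or linear terms (consistent with a singular point). Quadratic part: v**2. Cubic part: -2*u**3 - 2*u**2*v - 2*u*v**2 + 2*v**3.
The quadratic part v**2 is a perfect square, so there is a single (double) tangent line v = 0, i.e. y = -2. Restricting the cubic part to that line (v = 0) leaves -2*u**3 ≠ 0, so f is not divisible by v and the branch is v² ≈ 2*u**3 to lowest order — this is a cusp.
Classification: cusp.


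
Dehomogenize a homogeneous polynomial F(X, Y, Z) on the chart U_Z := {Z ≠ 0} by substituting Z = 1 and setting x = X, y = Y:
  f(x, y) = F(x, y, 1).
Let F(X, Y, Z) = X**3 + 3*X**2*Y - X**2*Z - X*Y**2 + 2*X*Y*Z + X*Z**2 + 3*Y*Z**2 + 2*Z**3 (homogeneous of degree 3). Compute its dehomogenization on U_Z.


f(x, y) = x**3 + 3*x**2*y - x**2 - x*y**2 + 2*x*y + x + 3*y + 2

On U_Z we set Z = 1. Each monomial c·X^i·Y^j·Z^k in F becomes c·x^i·y^j·1^k = c·x^i·y^j.
Substituting Z = 1: F(X, Y, 1) = x**3 + 3*x**2*y - x**2 - x*y**2 + 2*x*y + x + 3*y + 2.
Note: deg(f) ≤ deg(F) = 3; strict inequality happens when F is divisible by Z (lost terms).


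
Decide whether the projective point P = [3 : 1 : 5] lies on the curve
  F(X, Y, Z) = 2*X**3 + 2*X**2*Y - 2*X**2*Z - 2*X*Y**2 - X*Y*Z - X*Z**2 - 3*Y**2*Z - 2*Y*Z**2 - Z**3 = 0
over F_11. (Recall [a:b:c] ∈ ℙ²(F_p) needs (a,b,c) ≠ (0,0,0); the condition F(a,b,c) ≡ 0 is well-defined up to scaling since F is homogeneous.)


F(3,1,5) ≡ 4 (mod 11); P is NOT on the curve.

Evaluate F(3, 1, 5) term-by-term (mod 11).
  2*X**3 ↦ 2·27·1·1 = 54
  2*X**2*Y ↦ 2·9·1·1 = 18
  -2*X**2*Z ↦ -2·9·1·5 = -90
  -2*X*Y**2 ↦ -2·3·1·1 = -6
  -X*Y*Z ↦ -1·3·1·5 = -15
  -X*Z**2 ↦ -1·3·1·25 = -75
  -3*Y**2*Z ↦ -3·1·1·5 = -15
  -2*Y*Z**2 ↦ -2·1·1·25 = -50
  -Z**3 ↦ -1·1·1·125 = -125
Sum: F(3, 1, 5) = (54) + (18) + (-90) + (-6) + (-15) + (-75) + (-15) + (-50) + (-125) = -304.
Reducing mod 11: -304 ≡ 4 (mod 11).
Since F(a, b, c) ≡ 4 ≠ 0 (mod 11), P does NOT lie on the curve.


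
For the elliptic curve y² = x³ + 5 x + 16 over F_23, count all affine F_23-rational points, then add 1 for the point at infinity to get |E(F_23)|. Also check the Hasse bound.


Affine points = {(0, 4), (0, 19), (3, 9), (3, 14), (4, 10), (4, 13), (6, 3), (6, 20), (7, 7), (7, 16), (8, 4), (8, 19), (9, 10), (9, 13), (10, 10), (10, 13), (13, 1), (13, 22), (14, 1), (14, 22), (15, 4), (15, 19), (16, 11), (16, 12), (17, 0), (18, 2), (18, 21), (19, 1), (19, 22)}; affine count = 29; |E(F_23)| = 30.

Discriminant check: Δ ∝ 4a³ + 27b² = 4·5³ + 27·16² = 4·125 + 27·256 ≡ 6 (mod 23). Nonzero ⇒ E is nonsingular.
For each x ∈ F_23, compute rhs = x³ + 5·x + 16 mod 23, then count y ∈ F_23 with y² ≡ rhs.
  x = 0: rhs = 16, matching y values: 4, 19 (2 points).
  x = 1: rhs = 22, matching y values: none (0 points).
  x = 2: rhs = 11, matching y values: none (0 points).
  x = 3: rhs = 12, matching y values: 9, 14 (2 points).
  x = 4: rhs = 8, matching y values: 10, 13 (2 points).
  x = 5: rhs = 5, matching y values: none (0 points).
  x = 6: rhs = 9, matching y values: 3, 20 (2 points).
  x = 7: rhs = 3, matching y values: 7, 16 (2 points).
  x = 8: rhs = 16, matching y values: 4, 19 (2 points).
  x = 9: rhs = 8, matching y values: 10, 13 (2 points).
  x = 10: rhs = 8, matching y values: 10, 13 (2 points).
  x = 11: rhs = 22, matching y values: none (0 points).
  x = 12: rhs = 10, matching y values: none (0 points).
  x = 13: rhs = 1, matching y values: 1, 22 (2 points).
  x = 14: rhs = 1, matching y values: 1, 22 (2 points).
  x = 15: rhs = 16, matching y values: 4, 19 (2 points).
  x = 16: rhs = 6, matching y values: 11, 12 (2 points).
  x = 17: rhs = 0, matching y values: 0 (1 points).
  x = 18: rhs = 4, matching y values: 2, 21 (2 points).
  x = 19: rhs = 1, matching y values: 1, 22 (2 points).
  x = 20: rhs = 20, matching y values: none (0 points).
  x = 21: rhs = 21, matching y values: none (0 points).
  x = 22: rhs = 10, matching y values: none (0 points).
Total affine count: 29.
Full point count |E(F_23)| = 29 + 1 = 30.
Hasse bound: |30 − (23+1)| = |6| = 6 ≤ 2√23 ≈ 9.5917 ✓.


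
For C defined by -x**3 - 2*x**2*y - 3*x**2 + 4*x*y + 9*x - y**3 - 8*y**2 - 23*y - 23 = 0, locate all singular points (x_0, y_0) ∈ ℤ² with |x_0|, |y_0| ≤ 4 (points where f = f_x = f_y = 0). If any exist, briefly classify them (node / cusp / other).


Singular points: {(1, -3)}; classification: cusp.

Compute partial derivatives:
  f_x = -3*x**2 - 4*x*y - 6*x + 4*y + 9.
  f_y = -2*x**2 + 4*x - 3*y**2 - 16*y - 23.
Scan x_0 ∈ {−4, ..., 4}. For each x_0, f_y(x_0, y) is a polynomial in y; find its integer roots y ∈ {−4, ..., 4}, then test f_x and f at those candidates.
  x = -4: f_y(-4, y) = -3*y**2 - 16*y - 71; no integer root y with |y| ≤ 4.
  x = -3: f_y(-3, y) = -3*y**2 - 16*y - 53; no integer root y with |y| ≤ 4.
  x = -2: f_y(-2, y) = -3*y**2 - 16*y - 39; no integer root y with |y| ≤ 4.
  x = -1: f_y(-1, y) = -3*y**2 - 16*y - 29; no integer root y with |y| ≤ 4.
  x = 0: f_y(0, y) = -3*y**2 - 16*y - 23; no integer root y with |y| ≤ 4.
  x = 1: f_y(1, y) = -3*y**2 - 16*y - 21; vanishes at y ∈ {-3}. (1, -3): f_x = 0, f = 0 — SINGULAR.
  x = 2: f_y(2, y) = -3*y**2 - 16*y - 23; no integer root y with |y| ≤ 4.
  x = 3: f_y(3, y) = -3*y**2 - 16*y - 29; no integer root y with |y| ≤ 4.
  x = 4: f_y(4, y) = -3*y**2 - 16*y - 39; no integer root y with |y| ≤ 4.
Only singular point on the grid: (1, -3).
Classify: substitute x = 1 + u, y = -3 + v and expand: f = -u**3 - 2*u**2*v - v**3 + v**2.
No constant or linear terms (consistent with a singular point). Quadratic part: v**2. Cubic part: -u**3 - 2*u**2*v - v**3.
The quadratic part v**2 is a perfect square, so there is a single (double) tangent line v = 0, i.e. y = -3. Restricting the cubic part to that line (v = 0) leaves -u**3 ≠ 0, so f is not divisible by v and the branch is v² ≈ u**3 to lowest order — this is a cusp.
Classification: cusp.


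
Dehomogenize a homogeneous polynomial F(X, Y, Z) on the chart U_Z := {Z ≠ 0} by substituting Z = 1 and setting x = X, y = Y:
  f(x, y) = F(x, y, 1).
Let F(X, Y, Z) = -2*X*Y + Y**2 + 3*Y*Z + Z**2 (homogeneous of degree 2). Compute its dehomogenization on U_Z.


f(x, y) = -2*x*y + y**2 + 3*y + 1

On U_Z we set Z = 1. Each monomial c·X^i·Y^j·Z^k in F becomes c·x^i·y^j·1^k = c·x^i·y^j.
Substituting Z = 1: F(X, Y, 1) = -2*x*y + y**2 + 3*y + 1.
Note: deg(f) ≤ deg(F) = 2; strict inequality happens when F is divisible by Z (lost terms).


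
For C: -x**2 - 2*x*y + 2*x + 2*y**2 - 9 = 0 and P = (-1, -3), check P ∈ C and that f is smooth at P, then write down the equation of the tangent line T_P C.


Tangent line at P: 10*x - 10*y - 20 = 0.

Step 1: f(-1, -3) = 0, so P lies on C.
Step 2: partial derivatives
  f_x(x, y) = -2*x - 2*y + 2, f_y(x, y) = -2*x + 4*y.
  f_x(P) = 10, f_y(P) = -10 (gradient nonzero, so P is smooth).
Step 3: tangent line at P: 10·(x − -1) + -10·(y − -3) = 0.
Expanding: 10*x - 10*y - 20 = 0.
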